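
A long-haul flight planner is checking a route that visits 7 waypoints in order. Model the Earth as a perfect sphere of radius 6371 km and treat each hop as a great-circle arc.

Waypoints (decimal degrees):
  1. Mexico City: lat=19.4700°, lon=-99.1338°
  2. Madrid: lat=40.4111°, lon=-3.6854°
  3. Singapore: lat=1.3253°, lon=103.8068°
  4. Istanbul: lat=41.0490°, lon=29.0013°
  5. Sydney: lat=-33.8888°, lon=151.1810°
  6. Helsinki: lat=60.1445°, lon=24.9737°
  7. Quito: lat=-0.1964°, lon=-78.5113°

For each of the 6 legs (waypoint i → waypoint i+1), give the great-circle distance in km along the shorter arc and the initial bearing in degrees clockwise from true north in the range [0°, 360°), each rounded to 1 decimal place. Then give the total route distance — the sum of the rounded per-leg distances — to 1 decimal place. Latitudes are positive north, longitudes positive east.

Leg 1: dist=9061.7 km, bearing=50.0°
Leg 2: dist=11380.3 km, bearing=77.4°
Leg 3: dist=8641.4 km, bearing=311.9°
Leg 4: dist=14943.8 km, bearing=100.5°
Leg 5: dist=15199.6 km, bearing=324.2°
Leg 6: dist=10767.9 km, bearing=281.7°
Total: 69994.7 km

Leg 1: φ1=0.3398156, φ2=0.7053067, Δφ=0.3654911, Δλ=1.6658888 rad; a=sin²(Δφ/2)+cosφ1·cosφ2·sin²(Δλ/2)=0.4260426614; c=2·atan2(√a, √(1-a))=1.422336904; dist=6371·c=9061.708 ≈ 9061.7 km; running total=9061.7 km
Leg 1 bearing: y=sinΔλ·cosφ2=0.75797275, x=cosφ1·sinφ2-sinφ1·cosφ2·cosΔλ=0.63529407; θ=atan2(y, x)=50.0320° ≈ 50.0°
Leg 2: φ1=0.7053067, φ2=0.0231308, Δφ=-0.6821759, Δλ=1.8760928 rad; a=sin²(Δφ/2)+cosφ1·cosφ2·sin²(Δλ/2)=0.6069037518; c=2·atan2(√a, √(1-a))=1.786267269; dist=6371·c=11380.309 ≈ 11380.3 km; running total=20442.0 km
Leg 2 bearing: y=sinΔλ·cosφ2=0.95350274, x=cosφ1·sinφ2-sinφ1·cosφ2·cosΔλ=0.21241203; θ=atan2(y, x)=77.4413° ≈ 77.4°
Leg 3: φ1=0.0231308, φ2=0.7164402, Δφ=0.6933094, Δλ=-1.3056023 rad; a=sin²(Δφ/2)+cosφ1·cosφ2·sin²(Δλ/2)=0.3936022294; c=2·atan2(√a, √(1-a))=1.356361185; dist=6371·c=8641.377 ≈ 8641.4 km; running total=29083.4 km
Leg 3 bearing: y=sinΔλ·cosφ2=-0.72778446, x=cosφ1·sinφ2-sinφ1·cosφ2·cosΔλ=0.65195693; θ=atan2(y, x)=-48.1457° <0 so +360° → 311.8543° ≈ 311.9°
Leg 4: φ1=0.7164402, φ2=-0.5914711, Δφ=-1.3079113, Δλ=2.1324380 rad; a=sin²(Δφ/2)+cosφ1·cosφ2·sin²(Δλ/2)=0.8497891205; c=2·atan2(√a, √(1-a))=2.345603413; dist=6371·c=14943.839 ≈ 14943.8 km; running total=44027.2 km
Leg 4 bearing: y=sinΔλ·cosφ2=0.70259965, x=cosφ1·sinφ2-sinφ1·cosφ2·cosΔλ=-0.13016919; θ=atan2(y, x)=100.4961° ≈ 100.5°
Leg 5: φ1=-0.5914711, φ2=1.0497196, Δφ=1.6411907, Δλ=-2.2027329 rad; a=sin²(Δφ/2)+cosφ1·cosφ2·sin²(Δλ/2)=0.8638452752; c=2·atan2(√a, √(1-a))=2.385745228; dist=6371·c=15199.583 ≈ 15199.6 km; running total=59226.8 km
Leg 5 bearing: y=sinΔλ·cosφ2=-0.40167892, x=cosφ1·sinφ2-sinφ1·cosφ2·cosΔλ=0.55598607; θ=atan2(y, x)=-35.8467° <0 so +360° → 324.1533° ≈ 324.2°
Leg 6: φ1=1.0497196, φ2=-0.0034278, Δφ=-1.0531474, Δλ=-1.8061540 rad; a=sin²(Δφ/2)+cosφ1·cosφ2·sin²(Δλ/2)=0.5595289595; c=2·atan2(√a, √(1-a))=1.690137325; dist=6371·c=10767.865 ≈ 10767.9 km; running total=69994.7 km
Leg 6 bearing: y=sinΔλ·cosφ2=-0.97242529, x=cosφ1·sinφ2-sinφ1·cosφ2·cosΔλ=0.20053495; θ=atan2(y, x)=-78.3477° <0 so +360° → 281.6523° ≈ 281.7°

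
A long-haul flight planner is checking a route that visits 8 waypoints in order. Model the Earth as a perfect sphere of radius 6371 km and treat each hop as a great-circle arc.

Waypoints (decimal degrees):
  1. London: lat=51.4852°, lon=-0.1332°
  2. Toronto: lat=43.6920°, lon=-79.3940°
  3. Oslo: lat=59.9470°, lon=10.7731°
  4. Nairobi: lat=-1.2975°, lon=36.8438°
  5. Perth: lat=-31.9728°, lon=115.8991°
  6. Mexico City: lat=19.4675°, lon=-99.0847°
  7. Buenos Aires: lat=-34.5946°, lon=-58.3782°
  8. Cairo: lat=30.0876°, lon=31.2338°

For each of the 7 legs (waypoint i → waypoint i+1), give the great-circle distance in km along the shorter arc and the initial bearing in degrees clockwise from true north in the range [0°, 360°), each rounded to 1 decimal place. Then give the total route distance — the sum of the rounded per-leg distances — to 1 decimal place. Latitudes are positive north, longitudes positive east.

Leg 1: φ1=0.8985863, φ2=0.7625693, Δφ=-0.1360170, Δλ=-1.3833619 rad; a=sin²(Δφ/2)+cosφ1·cosφ2·sin²(Δλ/2)=0.1877991247; c=2·atan2(√a, √(1-a))=0.896430931; dist=6371·c=5711.161 ≈ 5711.2 km; running total=5711.2 km
Leg 1 bearing: y=sinΔλ·cosφ2=-0.71039954, x=cosφ1·sinφ2-sinφ1·cosφ2·cosΔλ=0.32473829; θ=atan2(y, x)=-65.4339° <0 so +360° → 294.5661° ≈ 294.6°
Leg 2: φ1=0.7625693, φ2=1.0462725, Δφ=0.2837033, Δλ=1.5737128 rad; a=sin²(Δφ/2)+cosφ1·cosφ2·sin²(Δλ/2)=0.2015707669; c=2·atan2(√a, √(1-a))=0.931216380; dist=6371·c=5932.780 ≈ 5932.8 km; running total=11644.0 km
Leg 2 bearing: y=sinΔλ·cosφ2=0.50079875, x=cosφ1·sinφ2-sinφ1·cosφ2·cosΔλ=0.62686568; θ=atan2(y, x)=38.6211° ≈ 38.6°
Leg 3: φ1=1.0462725, φ2=-0.0226456, Δφ=-1.0689182, Δλ=0.4550196 rad; a=sin²(Δφ/2)+cosφ1·cosφ2·sin²(Δλ/2)=0.2849346393; c=2·atan2(√a, √(1-a))=1.126158754; dist=6371·c=7174.757 ≈ 7174.8 km; running total=18818.8 km
Leg 3 bearing: y=sinΔλ·cosφ2=0.43936719, x=cosφ1·sinφ2-sinφ1·cosφ2·cosΔλ=-0.78863428; θ=atan2(y, x)=150.8768° ≈ 150.9°
Leg 4: φ1=-0.0226456, φ2=-0.5580306, Δφ=-0.5353850, Δλ=1.3797753 rad; a=sin²(Δφ/2)+cosφ1·cosφ2·sin²(Δλ/2)=0.4134958347; c=2·atan2(√a, √(1-a))=1.396913082; dist=6371·c=8899.733 ≈ 8899.7 km; running total=27718.5 km
Leg 4 bearing: y=sinΔλ·cosφ2=0.83286975, x=cosφ1·sinφ2-sinφ1·cosφ2·cosΔλ=-0.52573386; θ=atan2(y, x)=122.2614° ≈ 122.3°
Leg 5: φ1=-0.5580306, φ2=0.3397720, Δφ=0.8978026, Δλ=-3.7521751 rad; a=sin²(Δφ/2)+cosφ1·cosφ2·sin²(Δλ/2)=0.9158814753; c=2·atan2(√a, √(1-a))=2.553072235; dist=6371·c=16265.623 ≈ 16265.6 km; running total=43984.1 km
Leg 5 bearing: y=sinΔλ·cosφ2=0.54056707, x=cosφ1·sinφ2-sinφ1·cosφ2·cosΔλ=-0.12632352; θ=atan2(y, x)=103.1532° ≈ 103.2°
Leg 6: φ1=0.3397720, φ2=-0.6037897, Δφ=-0.9435616, Δλ=0.7104625 rad; a=sin²(Δφ/2)+cosφ1·cosφ2·sin²(Δλ/2)=0.3004341223; c=2·atan2(√a, √(1-a))=1.160226618; dist=6371·c=7391.804 ≈ 7391.8 km; running total=51375.9 km
Leg 6 bearing: y=sinΔλ·cosφ2=0.53687161, x=cosφ1·sinφ2-sinφ1·cosφ2·cosΔλ=-0.74327836; θ=atan2(y, x)=144.1593° ≈ 144.2°
Leg 7: φ1=-0.6037897, φ2=0.5251277, Δφ=1.1289174, Δλ=1.5640244 rad; a=sin²(Δφ/2)+cosφ1·cosφ2·sin²(Δλ/2)=0.6399055619; c=2·atan2(√a, √(1-a))=1.854393696; dist=6371·c=11814.342 ≈ 11814.3 km; running total=63190.2 km
Leg 7 bearing: y=sinΔλ·cosφ2=0.86524010, x=cosφ1·sinφ2-sinφ1·cosφ2·cosΔλ=0.41601119; θ=atan2(y, x)=64.3216° ≈ 64.3°

Leg 1: dist=5711.2 km, bearing=294.6°
Leg 2: dist=5932.8 km, bearing=38.6°
Leg 3: dist=7174.8 km, bearing=150.9°
Leg 4: dist=8899.7 km, bearing=122.3°
Leg 5: dist=16265.6 km, bearing=103.2°
Leg 6: dist=7391.8 km, bearing=144.2°
Leg 7: dist=11814.3 km, bearing=64.3°
Total: 63190.2 km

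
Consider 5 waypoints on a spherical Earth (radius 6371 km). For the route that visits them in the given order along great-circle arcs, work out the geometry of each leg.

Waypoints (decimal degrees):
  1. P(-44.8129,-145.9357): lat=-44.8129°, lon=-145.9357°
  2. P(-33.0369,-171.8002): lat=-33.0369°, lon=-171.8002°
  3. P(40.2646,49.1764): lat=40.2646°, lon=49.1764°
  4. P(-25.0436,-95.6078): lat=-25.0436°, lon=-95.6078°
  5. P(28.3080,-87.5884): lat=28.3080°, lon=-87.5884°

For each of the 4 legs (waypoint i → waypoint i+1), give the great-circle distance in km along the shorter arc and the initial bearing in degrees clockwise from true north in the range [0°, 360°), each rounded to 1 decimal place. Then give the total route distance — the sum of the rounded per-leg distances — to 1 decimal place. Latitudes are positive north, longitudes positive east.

Leg 1: dist=2575.8 km, bearing=291.6°
Leg 2: dist=16306.6 km, bearing=294.5°
Leg 3: dist=16342.5 km, bearing=286.6°
Leg 4: dist=5994.1 km, bearing=8.7°
Total: 41219.0 km

Leg 1: φ1=-0.7821327, φ2=-0.5766027, Δφ=0.2055300, Δλ=-0.4514207 rad; a=sin²(Δφ/2)+cosφ1·cosφ2·sin²(Δλ/2)=0.0403102949; c=2·atan2(√a, √(1-a))=0.404296377; dist=6371·c=2575.772 ≈ 2575.8 km; running total=2575.8 km
Leg 1 bearing: y=sinΔλ·cosφ2=-0.36571220, x=cosφ1·sinφ2-sinφ1·cosφ2·cosΔλ=0.14490027; θ=atan2(y, x)=-68.3858° <0 so +360° → 291.6142° ≈ 291.6°
Leg 2: φ1=-0.5766027, φ2=0.7027498, Δφ=1.2793525, Δλ=3.8567692 rad; a=sin²(Δφ/2)+cosφ1·cosφ2·sin²(Δλ/2)=0.9176571826; c=2·atan2(√a, √(1-a))=2.559500674; dist=6371·c=16306.579 ≈ 16306.6 km; running total=18882.4 km
Leg 2 bearing: y=sinΔλ·cosφ2=-0.50038228, x=cosφ1·sinφ2-sinφ1·cosφ2·cosΔλ=0.22774434; θ=atan2(y, x)=-65.5278° <0 so +360° → 294.4722° ≈ 294.5°
Leg 3: φ1=0.7027498, φ2=-0.4370933, Δφ=-1.1398431, Δλ=-2.5269610 rad; a=sin²(Δφ/2)+cosφ1·cosφ2·sin²(Δλ/2)=0.9191987204; c=2·atan2(√a, √(1-a))=2.565132711; dist=6371·c=16342.461 ≈ 16342.5 km; running total=35224.9 km
Leg 3 bearing: y=sinΔλ·cosφ2=-0.52244370, x=cosφ1·sinφ2-sinφ1·cosφ2·cosΔλ=0.15537797; θ=atan2(y, x)=-73.4372° <0 so +360° → 286.5628° ≈ 286.6°
Leg 4: φ1=-0.4370933, φ2=0.4940678, Δφ=0.9311611, Δλ=0.1399649 rad; a=sin²(Δφ/2)+cosφ1·cosφ2·sin²(Δλ/2)=0.2054486888; c=2·atan2(√a, √(1-a))=0.940848472; dist=6371·c=5994.146 ≈ 5994.1 km; running total=41219.0 km
Leg 4 bearing: y=sinΔλ·cosφ2=0.12282474, x=cosφ1·sinφ2-sinφ1·cosφ2·cosΔλ=0.79866901; θ=atan2(y, x)=8.7428° ≈ 8.7°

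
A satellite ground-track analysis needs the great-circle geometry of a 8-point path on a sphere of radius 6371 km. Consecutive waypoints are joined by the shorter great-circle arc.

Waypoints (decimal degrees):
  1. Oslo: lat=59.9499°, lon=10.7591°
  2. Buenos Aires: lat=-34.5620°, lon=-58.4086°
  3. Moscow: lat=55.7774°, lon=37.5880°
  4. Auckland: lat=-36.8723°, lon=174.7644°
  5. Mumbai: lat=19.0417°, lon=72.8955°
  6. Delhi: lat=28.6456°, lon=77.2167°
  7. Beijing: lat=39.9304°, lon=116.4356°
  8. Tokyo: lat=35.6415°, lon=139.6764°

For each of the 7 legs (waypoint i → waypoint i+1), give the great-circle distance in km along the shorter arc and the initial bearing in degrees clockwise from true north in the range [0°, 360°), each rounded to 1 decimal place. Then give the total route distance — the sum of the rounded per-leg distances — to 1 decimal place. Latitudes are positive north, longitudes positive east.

Leg 1: φ1=1.0463231, φ2=-0.6032207, Δφ=-1.6495438, Δλ=-1.2072041 rad; a=sin²(Δφ/2)+cosφ1·cosφ2·sin²(Δλ/2)=0.6721948721; c=2·atan2(√a, √(1-a))=1.922385015; dist=6371·c=12247.515 ≈ 12247.5 km; running total=12247.5 km
Leg 1 bearing: y=sinΔλ·cosφ2=-0.76967593, x=cosφ1·sinφ2-sinφ1·cosφ2·cosΔλ=-0.53758225; θ=atan2(y, x)=-124.9325° <0 so +360° → 235.0675° ≈ 235.1°
Leg 2: φ1=-0.6032207, φ2=0.9734993, Δφ=1.5767200, Δλ=1.6754567 rad; a=sin²(Δφ/2)+cosφ1·cosφ2·sin²(Δλ/2)=0.7587301351; c=2·atan2(√a, √(1-a))=2.114676616; dist=6371·c=13472.605 ≈ 13472.6 km; running total=25720.1 km
Leg 2 bearing: y=sinΔλ·cosφ2=0.55933212, x=cosφ1·sinφ2-sinφ1·cosφ2·cosΔλ=0.64759744; θ=atan2(y, x)=40.8173° ≈ 40.8°
Leg 3: φ1=0.9734993, φ2=-0.6435430, Δφ=-1.6170423, Δλ=2.3941798 rad; a=sin²(Δφ/2)+cosφ1·cosφ2·sin²(Δλ/2)=0.9130660255; c=2·atan2(√a, √(1-a))=2.543004625; dist=6371·c=16201.482 ≈ 16201.5 km; running total=41921.6 km
Leg 3 bearing: y=sinΔλ·cosφ2=0.54377767, x=cosφ1·sinφ2-sinφ1·cosφ2·cosΔλ=0.14768777; θ=atan2(y, x)=74.8052° ≈ 74.8°
Leg 4: φ1=-0.6435430, φ2=0.3323404, Δφ=0.9758834, Δλ=-1.7779477 rad; a=sin²(Δφ/2)+cosφ1·cosφ2·sin²(Δλ/2)=0.6756474430; c=2·atan2(√a, √(1-a))=1.929750106; dist=6371·c=12294.438 ≈ 12294.4 km; running total=54216.0 km
Leg 4 bearing: y=sinΔλ·cosφ2=-0.92507199, x=cosφ1·sinφ2-sinφ1·cosφ2·cosΔλ=0.14433892; θ=atan2(y, x)=-81.1316° <0 so +360° → 278.8684° ≈ 278.9°
Leg 5: φ1=0.3323404, φ2=0.4999600, Δφ=0.1676197, Δλ=0.0754192 rad; a=sin²(Δφ/2)+cosφ1·cosφ2·sin²(Δλ/2)=0.0081867734; c=2·atan2(√a, √(1-a))=0.181209410; dist=6371·c=1154.485 ≈ 1154.5 km; running total=55370.5 km
Leg 5 bearing: y=sinΔλ·cosφ2=0.06612526, x=cosφ1·sinφ2-sinφ1·cosφ2·cosΔλ=0.16764978; θ=atan2(y, x)=21.5255° ≈ 21.5°
Leg 6: φ1=0.4999600, φ2=0.6969170, Δφ=0.1969569, Δλ=0.6844989 rad; a=sin²(Δφ/2)+cosφ1·cosφ2·sin²(Δλ/2)=0.0854642929; c=2·atan2(√a, √(1-a))=0.593351424; dist=6371·c=3780.242 ≈ 3780.2 km; running total=59150.7 km
Leg 6 bearing: y=sinΔλ·cosφ2=0.48485168, x=cosφ1·sinφ2-sinφ1·cosφ2·cosΔλ=0.27849495; θ=atan2(y, x)=60.1273° ≈ 60.1°
Leg 7: φ1=0.6969170, φ2=0.6220615, Δφ=-0.0748554, Δλ=0.4056285 rad; a=sin²(Δφ/2)+cosφ1·cosφ2·sin²(Δλ/2)=0.0266843722; c=2·atan2(√a, √(1-a))=0.328177763; dist=6371·c=2090.821 ≈ 2090.8 km; running total=61241.5 km
Leg 7 bearing: y=sinΔλ·cosφ2=0.32068011, x=cosφ1·sinφ2-sinφ1·cosφ2·cosΔλ=-0.03245820; θ=atan2(y, x)=95.7796° ≈ 95.8°

Leg 1: dist=12247.5 km, bearing=235.1°
Leg 2: dist=13472.6 km, bearing=40.8°
Leg 3: dist=16201.5 km, bearing=74.8°
Leg 4: dist=12294.4 km, bearing=278.9°
Leg 5: dist=1154.5 km, bearing=21.5°
Leg 6: dist=3780.2 km, bearing=60.1°
Leg 7: dist=2090.8 km, bearing=95.8°
Total: 61241.5 km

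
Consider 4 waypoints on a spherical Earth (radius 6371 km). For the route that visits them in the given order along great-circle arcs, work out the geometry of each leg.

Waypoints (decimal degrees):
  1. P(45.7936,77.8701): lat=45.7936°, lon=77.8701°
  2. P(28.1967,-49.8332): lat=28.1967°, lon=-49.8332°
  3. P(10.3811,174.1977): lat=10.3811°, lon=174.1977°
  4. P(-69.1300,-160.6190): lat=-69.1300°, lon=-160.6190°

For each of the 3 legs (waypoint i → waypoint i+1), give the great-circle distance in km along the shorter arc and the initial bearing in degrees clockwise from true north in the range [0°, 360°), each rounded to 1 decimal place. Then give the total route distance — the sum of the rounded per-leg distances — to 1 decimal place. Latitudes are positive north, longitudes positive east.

Leg 1: dist=10244.0 km, bearing=315.8°
Leg 2: dist=13627.7 km, bearing=305.8°
Leg 3: dist=9056.4 km, bearing=171.2°
Total: 32928.1 km

Leg 1: φ1=0.7992491, φ2=0.4921253, Δφ=-0.3071238, Δλ=-2.2288431 rad; a=sin²(Δφ/2)+cosφ1·cosφ2·sin²(Δλ/2)=0.5185550387; c=2·atan2(√a, √(1-a))=1.607914927; dist=6371·c=10244.026 ≈ 10244.0 km; running total=10244.0 km
Leg 1 bearing: y=sinΔλ·cosφ2=-0.69729852, x=cosφ1·sinφ2-sinφ1·cosφ2·cosΔλ=0.71581954; θ=atan2(y, x)=-44.2491° <0 so +360° → 315.7509° ≈ 315.8°
Leg 2: φ1=0.4921253, φ2=0.1811844, Δφ=-0.3109409, Δλ=3.9100768 rad; a=sin²(Δφ/2)+cosφ1·cosφ2·sin²(Δλ/2)=0.7690658971; c=2·atan2(√a, √(1-a))=2.139015358; dist=6371·c=13627.667 ≈ 13627.7 km; running total=23871.7 km
Leg 2 bearing: y=sinΔλ·cosφ2=-0.68366898, x=cosφ1·sinφ2-sinφ1·cosφ2·cosΔλ=0.49296136; θ=atan2(y, x)=-54.2064° <0 so +360° → 305.7936° ≈ 305.8°
Leg 3: φ1=0.1811844, φ2=-1.2065461, Δφ=-1.3877305, Δλ=-5.8436538 rad; a=sin²(Δφ/2)+cosφ1·cosφ2·sin²(Δλ/2)=0.4256308719; c=2·atan2(√a, √(1-a))=1.421504113; dist=6371·c=9056.403 ≈ 9056.4 km; running total=32928.1 km
Leg 3 bearing: y=sinΔλ·cosφ2=0.15158940, x=cosφ1·sinφ2-sinφ1·cosφ2·cosΔλ=-0.97718861; θ=atan2(y, x)=171.1821° ≈ 171.2°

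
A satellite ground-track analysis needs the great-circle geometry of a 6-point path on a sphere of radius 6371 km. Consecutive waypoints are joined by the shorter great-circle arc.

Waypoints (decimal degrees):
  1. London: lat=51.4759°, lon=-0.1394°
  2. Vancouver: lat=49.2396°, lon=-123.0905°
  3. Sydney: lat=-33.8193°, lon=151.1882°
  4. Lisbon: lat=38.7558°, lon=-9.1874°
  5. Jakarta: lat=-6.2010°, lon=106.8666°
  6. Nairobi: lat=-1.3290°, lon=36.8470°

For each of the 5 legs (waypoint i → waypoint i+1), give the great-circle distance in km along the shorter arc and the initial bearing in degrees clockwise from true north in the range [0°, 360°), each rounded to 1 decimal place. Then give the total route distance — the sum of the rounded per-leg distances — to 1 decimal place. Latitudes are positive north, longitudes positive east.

Leg 1: dist=7583.3 km, bearing=323.8°
Leg 2: dist=12498.6 km, bearing=243.7°
Leg 3: dist=18176.8 km, bearing=293.0°
Leg 4: dist=12685.9 km, bearing=78.0°
Leg 5: dist=7783.0 km, bearing=270.8°
Total: 58727.6 km

Leg 1: φ1=0.8984239, φ2=0.8593931, Δφ=-0.0390308, Δλ=-2.1459015 rad; a=sin²(Δφ/2)+cosφ1·cosφ2·sin²(Δλ/2)=0.3143012607; c=2·atan2(√a, √(1-a))=1.190282623; dist=6371·c=7583.291 ≈ 7583.3 km; running total=7583.3 km
Leg 1 bearing: y=sinΔλ·cosφ2=-0.54786900, x=cosφ1·sinφ2-sinφ1·cosφ2·cosΔλ=0.74960221; θ=atan2(y, x)=-36.1623° <0 so +360° → 323.8377° ≈ 323.8°
Leg 2: φ1=0.8593931, φ2=-0.5902581, Δφ=-1.4496513, Δλ=4.7870664 rad; a=sin²(Δφ/2)+cosφ1·cosφ2·sin²(Δλ/2)=0.6905534490; c=2·atan2(√a, √(1-a))=1.961789582; dist=6371·c=12498.561 ≈ 12498.6 km; running total=20081.9 km
Leg 2 bearing: y=sinΔλ·cosφ2=-0.82848155, x=cosφ1·sinφ2-sinφ1·cosφ2·cosΔλ=-0.41033626; θ=atan2(y, x)=-116.3486° <0 so +360° → 243.6514° ≈ 243.7°
Leg 3: φ1=-0.5902581, φ2=0.6764163, Δφ=1.2666744, Δλ=-2.7990823 rad; a=sin²(Δφ/2)+cosφ1·cosφ2·sin²(Δλ/2)=0.9793293280; c=2·atan2(√a, √(1-a))=2.853046720; dist=6371·c=18176.761 ≈ 18176.8 km; running total=38258.7 km
Leg 3 bearing: y=sinΔλ·cosφ2=-0.26190505, x=cosφ1·sinφ2-sinφ1·cosφ2·cosΔλ=0.11126243; θ=atan2(y, x)=-66.9833° <0 so +360° → 293.0167° ≈ 293.0°
Leg 4: φ1=0.6764163, φ2=-0.1082279, Δφ=-0.7846442, Δλ=2.0255244 rad; a=sin²(Δφ/2)+cosφ1·cosφ2·sin²(Δλ/2)=0.7040631093; c=2·atan2(√a, √(1-a))=1.991196943; dist=6371·c=12685.916 ≈ 12685.9 km; running total=50944.6 km
Leg 4 bearing: y=sinΔλ·cosφ2=0.89312414, x=cosφ1·sinφ2-sinφ1·cosφ2·cosΔλ=0.18910913; θ=atan2(y, x)=78.0448° ≈ 78.0°
Leg 5: φ1=-0.1082279, φ2=-0.0231954, Δφ=0.0850324, Δλ=-1.2220726 rad; a=sin²(Δφ/2)+cosφ1·cosφ2·sin²(Δλ/2)=0.3289433469; c=2·atan2(√a, √(1-a))=1.221631333; dist=6371·c=7783.013 ≈ 7783.0 km; running total=58727.6 km
Leg 5 bearing: y=sinΔλ·cosφ2=-0.93955676, x=cosφ1·sinφ2-sinφ1·cosφ2·cosΔλ=0.01384159; θ=atan2(y, x)=-89.1560° <0 so +360° → 270.8440° ≈ 270.8°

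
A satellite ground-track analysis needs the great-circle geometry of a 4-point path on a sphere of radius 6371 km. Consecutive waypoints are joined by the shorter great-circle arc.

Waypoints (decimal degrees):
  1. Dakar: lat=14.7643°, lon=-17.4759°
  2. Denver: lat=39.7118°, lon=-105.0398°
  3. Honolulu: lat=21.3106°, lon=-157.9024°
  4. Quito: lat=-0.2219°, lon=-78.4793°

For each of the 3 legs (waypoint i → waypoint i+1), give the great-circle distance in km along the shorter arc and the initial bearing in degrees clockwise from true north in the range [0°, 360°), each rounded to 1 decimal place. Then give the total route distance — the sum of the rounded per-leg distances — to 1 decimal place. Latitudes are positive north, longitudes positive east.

Leg 1: dist=8760.8 km, bearing=308.4°
Leg 2: dist=5373.8 km, bearing=263.9°
Leg 3: dist=8921.8 km, bearing=94.1°
Total: 23056.4 km

Leg 1: φ1=0.2576856, φ2=0.6931017, Δφ=0.4354160, Δλ=-1.5282784 rad; a=sin²(Δφ/2)+cosφ1·cosφ2·sin²(Δλ/2)=0.4027778372; c=2·atan2(√a, √(1-a))=1.375105395; dist=6371·c=8760.796 ≈ 8760.8 km; running total=8760.8 km
Leg 1 bearing: y=sinΔλ·cosφ2=-0.76857276, x=cosφ1·sinφ2-sinφ1·cosφ2·cosΔλ=0.60949760; θ=atan2(y, x)=-51.5847° <0 so +360° → 308.4153° ≈ 308.4°
Leg 2: φ1=0.6931017, φ2=0.3719401, Δφ=-0.3211615, Δλ=-0.9226264 rad; a=sin²(Δφ/2)+cosφ1·cosφ2·sin²(Δλ/2)=0.1675629608; c=2·atan2(√a, √(1-a))=0.843471101; dist=6371·c=5373.754 ≈ 5373.8 km; running total=14134.6 km
Leg 2 bearing: y=sinΔλ·cosφ2=-0.74268136, x=cosφ1·sinφ2-sinφ1·cosφ2·cosΔλ=-0.07979263; θ=atan2(y, x)=-96.1323° <0 so +360° → 263.8677° ≈ 263.9°
Leg 3: φ1=0.3719401, φ2=-0.0038729, Δφ=-0.3758130, Δλ=1.3861946 rad; a=sin²(Δφ/2)+cosφ1·cosφ2·sin²(Δλ/2)=0.4152022453; c=2·atan2(√a, √(1-a))=1.400377108; dist=6371·c=8921.803 ≈ 8921.8 km; running total=23056.4 km
Leg 3 bearing: y=sinΔλ·cosφ2=0.98300206, x=cosφ1·sinφ2-sinφ1·cosφ2·cosΔλ=-0.07031580; θ=atan2(y, x)=94.0915° ≈ 94.1°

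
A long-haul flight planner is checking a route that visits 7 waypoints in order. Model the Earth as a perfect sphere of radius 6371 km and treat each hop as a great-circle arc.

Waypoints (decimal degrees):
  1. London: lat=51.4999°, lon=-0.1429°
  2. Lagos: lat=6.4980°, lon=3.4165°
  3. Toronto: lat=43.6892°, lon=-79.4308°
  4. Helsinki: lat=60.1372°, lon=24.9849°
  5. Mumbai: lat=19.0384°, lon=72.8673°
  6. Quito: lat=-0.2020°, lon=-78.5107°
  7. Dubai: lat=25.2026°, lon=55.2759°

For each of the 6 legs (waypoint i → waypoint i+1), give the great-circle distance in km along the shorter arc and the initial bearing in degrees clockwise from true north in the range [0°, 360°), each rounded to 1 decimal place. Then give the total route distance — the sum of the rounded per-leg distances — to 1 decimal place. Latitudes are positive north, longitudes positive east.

Leg 1: dist=5014.7 km, bearing=175.0°
Leg 2: dist=8934.5 km, bearing=313.3°
Leg 3: dist=6602.4 km, bearing=34.1°
Leg 4: dist=5919.3 km, bearing=118.9°
Leg 5: dist=16256.1 km, bearing=300.6°
Leg 6: dist=14330.1 km, bearing=57.0°
Total: 57057.1 km

Leg 1: φ1=0.8988428, φ2=0.1134115, Δφ=-0.7854313, Δλ=0.0621232 rad; a=sin²(Δφ/2)+cosφ1·cosφ2·sin²(Δλ/2)=0.1470549022; c=2·atan2(√a, √(1-a))=0.787117199; dist=6371·c=5014.724 ≈ 5014.7 km; running total=5014.7 km
Leg 1 bearing: y=sinΔλ·cosφ2=0.06168446, x=cosφ1·sinφ2-sinφ1·cosφ2·cosΔλ=-0.70563026; θ=atan2(y, x)=175.0040° ≈ 175.0°
Leg 2: φ1=0.1134115, φ2=0.7625204, Δφ=0.6491089, Δλ=-1.4459582 rad; a=sin²(Δφ/2)+cosφ1·cosφ2·sin²(Δλ/2)=0.4161859115; c=2·atan2(√a, √(1-a))=1.402373018; dist=6371·c=8934.518 ≈ 8934.5 km; running total=13949.2 km
Leg 2 bearing: y=sinΔλ·cosφ2=-0.71747010, x=cosφ1·sinφ2-sinφ1·cosφ2·cosΔλ=0.67611941; θ=atan2(y, x)=-46.6996° <0 so +360° → 313.3004° ≈ 313.3°
Leg 3: φ1=0.7625204, φ2=1.0495921, Δφ=0.2870718, Δλ=1.8223978 rad; a=sin²(Δφ/2)+cosφ1·cosφ2·sin²(Δλ/2)=0.2453034384; c=2·atan2(√a, √(1-a))=1.036316917; dist=6371·c=6602.375 ≈ 6602.4 km; running total=20551.6 km
Leg 3 bearing: y=sinΔλ·cosφ2=0.48224762, x=cosφ1·sinφ2-sinφ1·cosφ2·cosΔλ=0.71271024; θ=atan2(y, x)=34.0838° ≈ 34.1°
Leg 4: φ1=1.0495921, φ2=0.3322828, Δφ=-0.7173094, Δλ=0.8357055 rad; a=sin²(Δφ/2)+cosφ1·cosφ2·sin²(Δλ/2)=0.2007209697; c=2·atan2(√a, √(1-a))=0.929096427; dist=6371·c=5919.273 ≈ 5919.3 km; running total=26470.9 km
Leg 4 bearing: y=sinΔλ·cosφ2=0.70119518, x=cosφ1·sinφ2-sinφ1·cosφ2·cosΔλ=-0.38736749; θ=atan2(y, x)=118.9180° ≈ 118.9°
Leg 5: φ1=0.3322828, φ2=-0.0035256, Δφ=-0.3358083, Δλ=-2.6420445 rad; a=sin²(Δφ/2)+cosφ1·cosφ2·sin²(Δλ/2)=0.9154642633; c=2·atan2(√a, √(1-a))=2.551570811; dist=6371·c=16256.058 ≈ 16256.1 km; running total=42727.0 km
Leg 5 bearing: y=sinΔλ·cosφ2=-0.47902597, x=cosφ1·sinφ2-sinφ1·cosφ2·cosΔλ=0.28300514; θ=atan2(y, x)=-59.4257° <0 so +360° → 300.5743° ≈ 300.6°
Leg 6: φ1=-0.0035256, φ2=0.4398684, Δφ=0.4433939, Δλ=2.3350167 rad; a=sin²(Δφ/2)+cosφ1·cosφ2·sin²(Δλ/2)=0.8138005539; c=2·atan2(√a, √(1-a))=2.249264407; dist=6371·c=14330.064 ≈ 14330.1 km; running total=57057.1 km
Leg 6 bearing: y=sinΔλ·cosφ2=0.65320068, x=cosφ1·sinφ2-sinφ1·cosφ2·cosΔλ=0.42361034; θ=atan2(y, x)=57.0360° ≈ 57.0°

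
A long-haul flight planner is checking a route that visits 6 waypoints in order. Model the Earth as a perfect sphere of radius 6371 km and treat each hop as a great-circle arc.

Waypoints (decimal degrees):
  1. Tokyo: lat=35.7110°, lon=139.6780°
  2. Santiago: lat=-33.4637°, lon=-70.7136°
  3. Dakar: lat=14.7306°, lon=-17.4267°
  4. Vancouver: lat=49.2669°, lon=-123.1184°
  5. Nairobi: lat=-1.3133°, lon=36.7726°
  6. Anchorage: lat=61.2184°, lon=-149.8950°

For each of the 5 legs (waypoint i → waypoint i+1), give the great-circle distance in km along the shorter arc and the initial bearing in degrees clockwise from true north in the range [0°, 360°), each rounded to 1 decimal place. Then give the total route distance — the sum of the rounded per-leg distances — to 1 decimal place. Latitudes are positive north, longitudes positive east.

Leg 1: dist=17232.9 km, bearing=93.8°
Leg 2: dist=7783.0 km, bearing=55.6°
Leg 3: dist=9867.4 km, bearing=321.1°
Leg 4: dist=14349.4 km, bearing=26.3°
Leg 5: dist=13330.0 km, bearing=3.7°
Total: 62562.7 km

Leg 1: φ1=0.6232745, φ2=-0.5840517, Δφ=-1.2073263, Δλ=-3.6720261 rad; a=sin²(Δφ/2)+cosφ1·cosφ2·sin²(Δλ/2)=0.9530756438; c=2·atan2(√a, √(1-a))=2.704890178; dist=6371·c=17232.855 ≈ 17232.9 km; running total=17232.9 km
Leg 1 bearing: y=sinΔλ·cosφ2=0.42204575, x=cosφ1·sinφ2-sinφ1·cosφ2·cosΔλ=-0.02769885; θ=atan2(y, x)=93.7549° ≈ 93.8°
Leg 2: φ1=-0.5840517, φ2=0.2570975, Δφ=0.8411492, Δλ=0.9300319 rad; a=sin²(Δφ/2)+cosφ1·cosφ2·sin²(Δλ/2)=0.3289439276; c=2·atan2(√a, √(1-a))=1.221632569; dist=6371·c=7783.021 ≈ 7783.0 km; running total=25015.9 km
Leg 2 bearing: y=sinΔλ·cosφ2=0.77529079, x=cosφ1·sinφ2-sinφ1·cosφ2·cosΔλ=0.53092700; θ=atan2(y, x)=55.5963° ≈ 55.6°
Leg 3: φ1=0.2570975, φ2=0.8598696, Δφ=0.6027721, Δλ=-1.8446682 rad; a=sin²(Δφ/2)+cosφ1·cosφ2·sin²(Δλ/2)=0.4890032425; c=2·atan2(√a, √(1-a))=1.548801038; dist=6371·c=9867.411 ≈ 9867.4 km; running total=34883.3 km
Leg 3 bearing: y=sinΔλ·cosφ2=-0.62821686, x=cosφ1·sinφ2-sinφ1·cosφ2·cosΔλ=0.77772737; θ=atan2(y, x)=-38.9299° <0 so +360° → 321.0701° ≈ 321.1°
Leg 4: φ1=0.8598696, φ2=-0.0229214, Δφ=-0.8827910, Δλ=2.7906244 rad; a=sin²(Δφ/2)+cosφ1·cosφ2·sin²(Δλ/2)=0.8149821083; c=2·atan2(√a, √(1-a))=2.252303462; dist=6371·c=14349.425 ≈ 14349.4 km; running total=49232.7 km
Leg 4 bearing: y=sinΔλ·cosφ2=0.34371689, x=cosφ1·sinφ2-sinφ1·cosφ2·cosΔλ=0.69642213; θ=atan2(y, x)=26.2685° ≈ 26.3°
Leg 5: φ1=-0.0229214, φ2=1.0684626, Δφ=1.0913841, Δλ=-3.2579642 rad; a=sin²(Δφ/2)+cosφ1·cosφ2·sin²(Δλ/2)=0.7490890642; c=2·atan2(√a, √(1-a))=2.092292661; dist=6371·c=13329.997 ≈ 13330.0 km; running total=62562.7 km
Leg 5 bearing: y=sinΔλ·cosφ2=0.05590330, x=cosφ1·sinφ2-sinφ1·cosφ2·cosΔλ=0.86527069; θ=atan2(y, x)=3.6966° ≈ 3.7°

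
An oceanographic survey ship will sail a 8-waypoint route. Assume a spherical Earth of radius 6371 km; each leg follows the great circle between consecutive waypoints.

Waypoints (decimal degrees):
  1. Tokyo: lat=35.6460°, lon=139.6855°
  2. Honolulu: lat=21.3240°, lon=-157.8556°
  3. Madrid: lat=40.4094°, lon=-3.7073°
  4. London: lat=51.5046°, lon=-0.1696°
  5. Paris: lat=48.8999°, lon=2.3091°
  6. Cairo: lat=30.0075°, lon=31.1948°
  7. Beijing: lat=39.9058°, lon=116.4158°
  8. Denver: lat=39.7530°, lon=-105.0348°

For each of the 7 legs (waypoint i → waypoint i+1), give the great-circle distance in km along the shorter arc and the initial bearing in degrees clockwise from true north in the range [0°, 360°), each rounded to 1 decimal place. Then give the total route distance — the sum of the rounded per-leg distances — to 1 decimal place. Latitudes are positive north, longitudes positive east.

Leg 1: φ1=0.6221401, φ2=0.3721740, Δφ=-0.2499661, Δλ=-5.1930719 rad; a=sin²(Δφ/2)+cosφ1·cosφ2·sin²(Δλ/2)=0.2190268064; c=2·atan2(√a, √(1-a))=0.974059345; dist=6371·c=6205.732 ≈ 6205.7 km; running total=6205.7 km
Leg 1 bearing: y=sinΔλ·cosφ2=0.82597641, x=cosφ1·sinφ2-sinφ1·cosφ2·cosΔλ=0.04448850; θ=atan2(y, x)=86.9169° ≈ 86.9°
Leg 2: φ1=0.3721740, φ2=0.7052771, Δφ=0.3331031, Δλ=2.6903954 rad; a=sin²(Δφ/2)+cosφ1·cosφ2·sin²(Δλ/2)=0.7012958959; c=2·atan2(√a, √(1-a))=1.985142801; dist=6371·c=12647.345 ≈ 12647.3 km; running total=18853.0 km
Leg 2 bearing: y=sinΔλ·cosφ2=0.33201732, x=cosφ1·sinφ2-sinφ1·cosφ2·cosΔλ=0.85304417; θ=atan2(y, x)=21.2667° ≈ 21.3°
Leg 3: φ1=0.7052771, φ2=0.8989248, Δφ=0.1936478, Δλ=0.0617445 rad; a=sin²(Δφ/2)+cosφ1·cosφ2·sin²(Δλ/2)=0.0097971863; c=2·atan2(√a, √(1-a))=0.198286152; dist=6371·c=1263.281 ≈ 1263.3 km; running total=20116.3 km
Leg 3 bearing: y=sinΔλ·cosφ2=0.03840857, x=cosφ1·sinφ2-sinφ1·cosφ2·cosΔλ=0.19320866; θ=atan2(y, x)=11.2434° ≈ 11.2°
Leg 4: φ1=0.8989248, φ2=0.8534643, Δφ=-0.0454606, Δλ=0.0432615 rad; a=sin²(Δφ/2)+cosφ1·cosφ2·sin²(Δλ/2)=0.0007080007; c=2·atan2(√a, √(1-a))=0.053222847; dist=6371·c=339.083 ≈ 339.1 km; running total=20455.4 km
Leg 4 bearing: y=sinΔλ·cosφ2=0.02843021, x=cosφ1·sinφ2-sinφ1·cosφ2·cosΔλ=-0.04496355; θ=atan2(y, x)=147.6951° ≈ 147.7°
Leg 5: φ1=0.8534643, φ2=0.5237297, Δφ=-0.3297346, Δλ=0.5041506 rad; a=sin²(Δφ/2)+cosφ1·cosφ2·sin²(Δλ/2)=0.0623481597; c=2·atan2(√a, √(1-a))=0.504732874; dist=6371·c=3215.653 ≈ 3215.7 km; running total=23671.1 km
Leg 5 bearing: y=sinΔλ·cosφ2=0.41831396, x=cosφ1·sinφ2-sinφ1·cosφ2·cosΔλ=-0.24260440; θ=atan2(y, x)=120.1119° ≈ 120.1°
Leg 6: φ1=0.5237297, φ2=0.6964876, Δφ=0.1727579, Δλ=1.4873870 rad; a=sin²(Δφ/2)+cosφ1·cosφ2·sin²(Δλ/2)=0.3119104494; c=2·atan2(√a, √(1-a))=1.185127305; dist=6371·c=7550.446 ≈ 7550.4 km; running total=31221.5 km
Leg 6 bearing: y=sinΔλ·cosφ2=0.76443336, x=cosφ1·sinφ2-sinφ1·cosφ2·cosΔλ=0.52357513; θ=atan2(y, x)=55.5920° ≈ 55.6°
Leg 7: φ1=0.6964876, φ2=0.6938207, Δφ=-0.0026669, Δλ=-3.8650421 rad; a=sin²(Δφ/2)+cosφ1·cosφ2·sin²(Δλ/2)=0.5158961463; c=2·atan2(√a, √(1-a))=1.602593977; dist=6371·c=10210.126 ≈ 10210.1 km; running total=41431.6 km
Leg 7 bearing: y=sinΔλ·cosφ2=0.50893118, x=cosφ1·sinφ2-sinφ1·cosφ2·cosΔλ=0.86021991; θ=atan2(y, x)=30.6098° ≈ 30.6°

Leg 1: dist=6205.7 km, bearing=86.9°
Leg 2: dist=12647.3 km, bearing=21.3°
Leg 3: dist=1263.3 km, bearing=11.2°
Leg 4: dist=339.1 km, bearing=147.7°
Leg 5: dist=3215.7 km, bearing=120.1°
Leg 6: dist=7550.4 km, bearing=55.6°
Leg 7: dist=10210.1 km, bearing=30.6°
Total: 41431.6 km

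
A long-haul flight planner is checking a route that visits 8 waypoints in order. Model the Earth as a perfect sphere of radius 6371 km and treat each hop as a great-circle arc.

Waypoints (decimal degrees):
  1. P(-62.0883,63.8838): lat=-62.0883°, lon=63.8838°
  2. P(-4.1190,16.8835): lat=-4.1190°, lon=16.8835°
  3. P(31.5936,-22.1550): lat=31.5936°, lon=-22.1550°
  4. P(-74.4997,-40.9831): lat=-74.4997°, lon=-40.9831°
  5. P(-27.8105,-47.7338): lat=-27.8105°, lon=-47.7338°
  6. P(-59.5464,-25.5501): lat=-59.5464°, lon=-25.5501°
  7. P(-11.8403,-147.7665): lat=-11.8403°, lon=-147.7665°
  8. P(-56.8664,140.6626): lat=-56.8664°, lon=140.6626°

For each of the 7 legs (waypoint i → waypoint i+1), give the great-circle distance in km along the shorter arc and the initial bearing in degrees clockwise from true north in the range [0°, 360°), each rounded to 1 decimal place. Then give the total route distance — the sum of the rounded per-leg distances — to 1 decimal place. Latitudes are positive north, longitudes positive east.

Leg 1: dist=7511.1 km, bearing=307.9°
Leg 2: dist=5728.6 km, bearing=316.7°
Leg 3: dist=11878.0 km, bearing=185.2°
Leg 4: dist=5205.9 km, bearing=351.8°
Leg 5: dist=3912.4 km, bearing=160.6°
Leg 6: dist=10566.2 km, bearing=236.2°
Leg 7: dist=7791.0 km, bearing=213.5°
Total: 52593.2 km

Leg 1: φ1=-1.0836453, φ2=-0.0718901, Δφ=1.0117552, Δλ=-0.8203100 rad; a=sin²(Δφ/2)+cosφ1·cosφ2·sin²(Δλ/2)=0.3090517671; c=2·atan2(√a, √(1-a))=1.178948901; dist=6371·c=7511.083 ≈ 7511.1 km; running total=7511.1 km
Leg 1 bearing: y=sinΔλ·cosφ2=-0.72946819, x=cosφ1·sinφ2-sinφ1·cosφ2·cosΔλ=0.56747797; θ=atan2(y, x)=-52.1194° <0 so +360° → 307.8806° ≈ 307.9°
Leg 2: φ1=-0.0718901, φ2=0.5514123, Δφ=0.6233025, Δλ=-0.6813504 rad; a=sin²(Δφ/2)+cosφ1·cosφ2·sin²(Δλ/2)=0.1888688769; c=2·atan2(√a, √(1-a))=0.899167023; dist=6371·c=5728.593 ≈ 5728.6 km; running total=13239.7 km
Leg 2 bearing: y=sinΔλ·cosφ2=-0.53649064, x=cosφ1·sinφ2-sinφ1·cosφ2·cosΔλ=0.57005920; θ=atan2(y, x)=-43.2624° <0 so +360° → 316.7376° ≈ 316.7°
Leg 3: φ1=0.5514123, φ2=-1.3002651, Δφ=-1.8516774, Δλ=-0.3286123 rad; a=sin²(Δφ/2)+cosφ1·cosφ2·sin²(Δλ/2)=0.6446913750; c=2·atan2(√a, √(1-a))=1.864378261; dist=6371·c=11877.954 ≈ 11878.0 km; running total=25117.7 km
Leg 3 bearing: y=sinΔλ·cosφ2=-0.08624745, x=cosφ1·sinφ2-sinφ1·cosφ2·cosΔλ=-0.95331999; θ=atan2(y, x)=-174.8305° <0 so +360° → 185.1695° ≈ 185.2°
Leg 4: φ1=-1.3002651, φ2=-0.4853848, Δφ=0.8148803, Δλ=-0.1178219 rad; a=sin²(Δφ/2)+cosφ1·cosφ2·sin²(Δλ/2)=0.1578416322; c=2·atan2(√a, √(1-a))=0.817130065; dist=6371·c=5205.936 ≈ 5205.9 km; running total=30323.6 km
Leg 4 bearing: y=sinΔλ·cosφ2=-0.10397203, x=cosφ1·sinφ2-sinφ1·cosφ2·cosΔλ=0.72173432; θ=atan2(y, x)=-8.1976° <0 so +360° → 351.8024° ≈ 351.8°
Leg 5: φ1=-0.4853848, φ2=-1.0392807, Δφ=-0.5538959, Δλ=0.3871786 rad; a=sin²(Δφ/2)+cosφ1·cosφ2·sin²(Δλ/2)=0.0913511031; c=2·atan2(√a, √(1-a))=0.614090602; dist=6371·c=3912.371 ≈ 3912.4 km; running total=34236.0 km
Leg 5 bearing: y=sinΔλ·cosφ2=0.19137147, x=cosφ1·sinφ2-sinφ1·cosφ2·cosΔλ=-0.54350830; θ=atan2(y, x)=160.6026° ≈ 160.6°
Leg 6: φ1=-1.0392807, φ2=-0.2066522, Δφ=0.8326285, Δλ=-2.1330786 rad; a=sin²(Δφ/2)+cosφ1·cosφ2·sin²(Δλ/2)=0.5437898339; c=2·atan2(√a, √(1-a))=1.658488342; dist=6371·c=10566.229 ≈ 10566.2 km; running total=44802.2 km
Leg 6 bearing: y=sinΔλ·cosφ2=-0.82803966, x=cosφ1·sinφ2-sinφ1·cosφ2·cosΔλ=-0.55378707; θ=atan2(y, x)=-123.7743° <0 so +360° → 236.2257° ≈ 236.2°
Leg 7: φ1=-0.2066522, φ2=-0.9925059, Δφ=-0.7858537, Δλ=5.0340375 rad; a=sin²(Δφ/2)+cosφ1·cosφ2·sin²(Δλ/2)=0.3295301775; c=2·atan2(√a, √(1-a))=1.222880078; dist=6371·c=7790.969 ≈ 7791.0 km; running total=52593.2 km
Leg 7 bearing: y=sinΔλ·cosφ2=-0.51856142, x=cosφ1·sinφ2-sinφ1·cosφ2·cosΔλ=-0.78412640; θ=atan2(y, x)=-146.5224° <0 so +360° → 213.4776° ≈ 213.5°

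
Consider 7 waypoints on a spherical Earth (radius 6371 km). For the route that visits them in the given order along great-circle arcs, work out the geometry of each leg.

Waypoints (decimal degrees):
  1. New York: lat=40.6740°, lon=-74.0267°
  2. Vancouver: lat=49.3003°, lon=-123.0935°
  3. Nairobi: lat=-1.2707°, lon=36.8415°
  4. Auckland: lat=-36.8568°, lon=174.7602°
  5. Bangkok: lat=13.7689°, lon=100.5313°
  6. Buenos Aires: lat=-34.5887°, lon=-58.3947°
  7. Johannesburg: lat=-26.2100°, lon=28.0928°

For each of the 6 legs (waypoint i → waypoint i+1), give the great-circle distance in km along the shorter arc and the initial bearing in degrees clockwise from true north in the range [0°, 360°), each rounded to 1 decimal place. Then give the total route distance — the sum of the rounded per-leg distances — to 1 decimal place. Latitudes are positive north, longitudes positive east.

Leg 1: φ1=0.7098952, φ2=0.8604526, Δφ=0.1505573, Δλ=-0.8563772 rad; a=sin²(Δφ/2)+cosφ1·cosφ2·sin²(Δλ/2)=0.0909249923; c=2·atan2(√a, √(1-a))=0.612610049; dist=6371·c=3902.939 ≈ 3902.9 km; running total=3902.9 km
Leg 1 bearing: y=sinΔλ·cosφ2=-0.49264036, x=cosφ1·sinφ2-sinφ1·cosφ2·cosΔλ=0.29654009; θ=atan2(y, x)=-58.9546° <0 so +360° → 301.0454° ≈ 301.0°
Leg 2: φ1=0.8604526, φ2=-0.0221779, Δφ=-0.8826305, Δλ=2.7913923 rad; a=sin²(Δφ/2)+cosφ1·cosφ2·sin²(Δλ/2)=0.8145884047; c=2·atan2(√a, √(1-a))=2.251289994; dist=6371·c=14342.969 ≈ 14343.0 km; running total=18245.9 km
Leg 2 bearing: y=sinΔλ·cosφ2=0.34300160, x=cosφ1·sinφ2-sinφ1·cosφ2·cosΔλ=0.69748580; θ=atan2(y, x)=26.1865° ≈ 26.2°
Leg 3: φ1=-0.0221779, φ2=-0.6432725, Δφ=-0.6210946, Δλ=2.4071354 rad; a=sin²(Δφ/2)+cosφ1·cosφ2·sin²(Δλ/2)=0.7902049196; c=2·atan2(√a, √(1-a))=2.190028215; dist=6371·c=13952.670 ≈ 13952.7 km; running total=32198.6 km
Leg 3 bearing: y=sinΔλ·cosφ2=0.53623944, x=cosφ1·sinφ2-sinφ1·cosφ2·cosΔλ=-0.61283903; θ=atan2(y, x)=138.8138° ≈ 138.8°
Leg 4: φ1=-0.6432725, φ2=0.2403126, Δφ=0.8835852, Δλ=-1.2955387 rad; a=sin²(Δφ/2)+cosφ1·cosφ2·sin²(Δλ/2)=0.4657682354; c=2·atan2(√a, √(1-a))=1.502279200; dist=6371·c=9571.021 ≈ 9571.0 km; running total=41769.6 km
Leg 4 bearing: y=sinΔλ·cosφ2=-0.93470060, x=cosφ1·sinφ2-sinφ1·cosφ2·cosΔλ=0.34878007; θ=atan2(y, x)=-69.5371° <0 so +360° → 290.4629° ≈ 290.5°
Leg 5: φ1=0.2403126, φ2=-0.6036867, Δφ=-0.8439993, Δλ=-2.7737820 rad; a=sin²(Δφ/2)+cosφ1·cosφ2·sin²(Δλ/2)=0.9406118445; c=2·atan2(√a, √(1-a))=2.649241039; dist=6371·c=16878.315 ≈ 16878.3 km; running total=58647.9 km
Leg 5 bearing: y=sinΔλ·cosφ2=-0.29601821, x=cosφ1·sinφ2-sinφ1·cosφ2·cosΔλ=-0.36853497; θ=atan2(y, x)=-141.2275° <0 so +360° → 218.7725° ≈ 218.8°
Leg 6: φ1=-0.6036867, φ2=-0.4574508, Δφ=0.1462359, Δλ=1.5094916 rad; a=sin²(Δφ/2)+cosφ1·cosφ2·sin²(Δλ/2)=0.3520124873; c=2·atan2(√a, √(1-a))=1.270320209; dist=6371·c=8093.210 ≈ 8093.2 km; running total=66741.1 km
Leg 6 bearing: y=sinΔλ·cosφ2=0.89549590, x=cosφ1·sinφ2-sinφ1·cosφ2·cosΔλ=-0.33239415; θ=atan2(y, x)=110.3641° ≈ 110.4°

Leg 1: dist=3902.9 km, bearing=301.0°
Leg 2: dist=14343.0 km, bearing=26.2°
Leg 3: dist=13952.7 km, bearing=138.8°
Leg 4: dist=9571.0 km, bearing=290.5°
Leg 5: dist=16878.3 km, bearing=218.8°
Leg 6: dist=8093.2 km, bearing=110.4°
Total: 66741.1 km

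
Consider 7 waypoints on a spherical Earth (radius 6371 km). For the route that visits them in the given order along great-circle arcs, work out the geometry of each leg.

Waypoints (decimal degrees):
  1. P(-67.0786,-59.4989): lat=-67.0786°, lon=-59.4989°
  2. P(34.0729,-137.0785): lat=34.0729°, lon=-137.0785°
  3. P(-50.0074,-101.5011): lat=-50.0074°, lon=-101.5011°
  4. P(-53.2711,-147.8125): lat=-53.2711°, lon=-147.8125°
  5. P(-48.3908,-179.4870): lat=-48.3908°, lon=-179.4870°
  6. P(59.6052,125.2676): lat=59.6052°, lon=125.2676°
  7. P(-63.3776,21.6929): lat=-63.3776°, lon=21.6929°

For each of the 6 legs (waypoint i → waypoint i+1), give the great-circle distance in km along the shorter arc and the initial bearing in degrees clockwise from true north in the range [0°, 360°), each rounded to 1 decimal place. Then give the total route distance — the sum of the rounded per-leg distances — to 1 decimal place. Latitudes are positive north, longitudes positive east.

Leg 1: dist=12957.2 km, bearing=295.3°
Leg 2: dist=9983.6 km, bearing=158.0°
Leg 3: dist=3159.7 km, bearing=245.3°
Leg 4: dist=2269.5 km, bearing=271.0°
Leg 5: dist=13005.6 km, bearing=332.2°
Leg 6: dist=16181.1 km, bearing=230.3°
Total: 57556.7 km

Leg 1: φ1=-1.1707424, φ2=0.5946843, Δφ=1.7654267, Δλ=-1.3540195 rad; a=sin²(Δφ/2)+cosφ1·cosφ2·sin²(Δλ/2)=0.7233115079; c=2·atan2(√a, √(1-a))=2.033783757; dist=6371·c=12957.236 ≈ 12957.2 km; running total=12957.2 km
Leg 1 bearing: y=sinΔλ·cosφ2=-0.80893909, x=cosφ1·sinφ2-sinφ1·cosφ2·cosΔλ=0.38228972; θ=atan2(y, x)=-64.7054° <0 so +360° → 295.2946° ≈ 295.3°
Leg 2: φ1=0.5946843, φ2=-0.8727938, Δφ=-1.4674781, Δλ=0.6209428 rad; a=sin²(Δφ/2)+cosφ1·cosφ2·sin²(Δλ/2)=0.4981200343; c=2·atan2(√a, √(1-a))=1.567036387; dist=6371·c=9983.589 ≈ 9983.6 km; running total=22940.8 km
Leg 2 bearing: y=sinΔλ·cosφ2=0.37391768, x=cosφ1·sinφ2-sinφ1·cosφ2·cosΔλ=-0.92745427; θ=atan2(y, x)=158.0424° ≈ 158.0°
Leg 3: φ1=-0.8727938, φ2=-0.9297561, Δφ=-0.0569623, Δλ=-0.8082864 rad; a=sin²(Δφ/2)+cosφ1·cosφ2·sin²(Δλ/2)=0.0602427770; c=2·atan2(√a, √(1-a))=0.495955436; dist=6371·c=3159.732 ≈ 3159.7 km; running total=26100.5 km
Leg 3 bearing: y=sinΔλ·cosφ2=-0.43243787, x=cosφ1·sinφ2-sinφ1·cosφ2·cosΔλ=-0.19862484; θ=atan2(y, x)=-114.6700° <0 so +360° → 245.3300° ≈ 245.3°
Leg 4: φ1=-0.9297561, φ2=-0.8445788, Δφ=0.0851773, Δλ=-0.5528243 rad; a=sin²(Δφ/2)+cosφ1·cosφ2·sin²(Δλ/2)=0.0313891679; c=2·atan2(√a, √(1-a))=0.356220191; dist=6371·c=2269.479 ≈ 2269.5 km; running total=28370.0 km
Leg 4 bearing: y=sinΔλ·cosφ2=-0.34868601, x=cosφ1·sinφ2-sinφ1·cosφ2·cosΔλ=0.00579807; θ=atan2(y, x)=-89.0474° <0 so +360° → 270.9526° ≈ 271.0°
Leg 5: φ1=-0.8445788, φ2=1.0403070, Δφ=1.8848858, Δλ=5.3189712 rad; a=sin²(Δφ/2)+cosφ1·cosφ2·sin²(Δλ/2)=0.7267000002; c=2·atan2(√a, √(1-a))=2.041372604; dist=6371·c=13005.585 ≈ 13005.6 km; running total=41375.6 km
Leg 5 bearing: y=sinΔλ·cosφ2=-0.41569362, x=cosφ1·sinφ2-sinφ1·cosφ2·cosΔλ=0.78843342; θ=atan2(y, x)=-27.8000° <0 so +360° → 332.2000° ≈ 332.2°
Leg 6: φ1=1.0403070, φ2=-1.1061478, Δφ=-2.1464548, Δλ=-1.8077195 rad; a=sin²(Δφ/2)+cosφ1·cosφ2·sin²(Δλ/2)=0.9121625391; c=2·atan2(√a, √(1-a))=2.539805295; dist=6371·c=16181.100 ≈ 16181.1 km; running total=57556.7 km
Leg 6 bearing: y=sinΔλ·cosφ2=-0.43559059, x=cosφ1·sinφ2-sinφ1·cosφ2·cosΔλ=-0.36159231; θ=atan2(y, x)=-129.6967° <0 so +360° → 230.3033° ≈ 230.3°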